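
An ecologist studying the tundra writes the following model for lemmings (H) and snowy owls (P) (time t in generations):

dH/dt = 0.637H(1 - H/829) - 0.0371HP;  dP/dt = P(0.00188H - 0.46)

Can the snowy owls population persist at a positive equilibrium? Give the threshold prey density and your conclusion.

Threshold H = 245; K > 245, so yes, the predator persists.

The predator equation gives dP/dt > 0 only when H > 0.46/0.00188 = 245.
Without the predator, H → K = 829. Since 829 > 245, the predator can invade and persist.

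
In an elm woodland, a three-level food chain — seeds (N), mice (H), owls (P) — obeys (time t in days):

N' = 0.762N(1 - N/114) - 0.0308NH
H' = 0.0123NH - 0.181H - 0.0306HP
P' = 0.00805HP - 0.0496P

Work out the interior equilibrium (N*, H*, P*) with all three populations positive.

From dP/dt = 0: 0.00805H* = 0.0496, so H* = 6.16.
From dN/dt = 0: 0.762(1 - N*/114) = 0.0308·6.16, giving N* = 114·(1 - 0.249) = 85.6.
From dH/dt = 0: 0.0123·85.6 - 0.181 = 0.0306P*, so P* = 0.872/0.0306 = 28.5.

N* ≈ 85.6, H* ≈ 6.16, P* ≈ 28.5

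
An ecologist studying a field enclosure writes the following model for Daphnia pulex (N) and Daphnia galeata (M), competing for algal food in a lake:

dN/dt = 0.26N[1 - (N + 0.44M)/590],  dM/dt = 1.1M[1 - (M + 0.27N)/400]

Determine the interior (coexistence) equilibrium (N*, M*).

N* ≈ 470, M* ≈ 273

Setting both brackets to zero gives the nullclines N + 0.44M = 590 and 0.27N + M = 400.
Substituting M = 400 - 0.27N into the first: N(1 - 0.44·0.27) = 590 - 0.44·400.
So N* = 414/0.881 = 470, and then M* = 400 - 0.27·470 = 273.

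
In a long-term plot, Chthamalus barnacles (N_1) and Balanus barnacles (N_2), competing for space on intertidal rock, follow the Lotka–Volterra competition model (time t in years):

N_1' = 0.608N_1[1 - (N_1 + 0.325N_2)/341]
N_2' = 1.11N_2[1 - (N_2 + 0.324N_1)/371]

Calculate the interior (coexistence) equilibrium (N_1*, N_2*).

Setting both brackets to zero gives the nullclines N_1 + 0.325N_2 = 341 and 0.324N_1 + N_2 = 371.
Substituting N_2 = 371 - 0.324N_1 into the first: N_1(1 - 0.325·0.324) = 341 - 0.325·371.
So N_1* = 220/0.895 = 246, and then N_2* = 371 - 0.324·246 = 291.

N_1* ≈ 246, N_2* ≈ 291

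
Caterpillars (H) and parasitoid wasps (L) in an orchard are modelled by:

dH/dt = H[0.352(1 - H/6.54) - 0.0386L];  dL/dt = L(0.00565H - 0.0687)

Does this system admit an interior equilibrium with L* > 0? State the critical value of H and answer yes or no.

The predator equation gives dL/dt > 0 only when H > 0.0687/0.00565 = 12.2.
Without the predator, H → K = 6.54. Since 6.54 < 12.2, the predator cannot invade.

Threshold H = 12.2; K < 12.2, so no, the predator goes extinct.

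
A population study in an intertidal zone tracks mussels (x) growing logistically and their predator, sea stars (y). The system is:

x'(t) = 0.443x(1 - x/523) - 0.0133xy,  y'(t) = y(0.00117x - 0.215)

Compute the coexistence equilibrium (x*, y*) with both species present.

x* ≈ 184, y* ≈ 21.6

From dy/dt = 0 with y > 0: 0.00117x* = 0.215, so x* = 184.
Substitute into dx/dt = 0: 0.443(1 - 184/523) = 0.0133y*.
The bracket is 0.649, giving y* = 0.287/0.0133 = 21.6.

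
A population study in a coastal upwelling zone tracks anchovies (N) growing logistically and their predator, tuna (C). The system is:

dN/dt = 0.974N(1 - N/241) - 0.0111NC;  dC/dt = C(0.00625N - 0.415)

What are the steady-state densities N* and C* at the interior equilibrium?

From dC/dt = 0 with C > 0: 0.00625N* = 0.415, so N* = 66.4.
Substitute into dN/dt = 0: 0.974(1 - 66.4/241) = 0.0111C*.
The bracket is 0.724, giving C* = 0.706/0.0111 = 63.6.

N* ≈ 66.4, C* ≈ 63.6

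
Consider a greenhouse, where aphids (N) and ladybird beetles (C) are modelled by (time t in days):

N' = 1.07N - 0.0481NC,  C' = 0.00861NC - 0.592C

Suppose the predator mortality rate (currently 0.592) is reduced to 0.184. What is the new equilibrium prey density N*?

N* ≈ 21.4

At the interior fixed point, setting dC/dt = 0 with C > 0 fixes N* = (predator death rate)/(NC coefficient) — independent of the other coefficients.
With the change, N* = 0.184/0.00861 = 21.4; it falls from 68.8.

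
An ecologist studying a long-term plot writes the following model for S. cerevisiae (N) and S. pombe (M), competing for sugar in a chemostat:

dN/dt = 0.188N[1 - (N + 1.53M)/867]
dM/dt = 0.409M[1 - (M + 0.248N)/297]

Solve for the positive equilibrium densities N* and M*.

Setting both brackets to zero gives the nullclines N + 1.53M = 867 and 0.248N + M = 297.
Substituting M = 297 - 0.248N into the first: N(1 - 1.53·0.248) = 867 - 1.53·297.
So N* = 413/0.621 = 665, and then M* = 297 - 0.248·665 = 132.

N* ≈ 665, M* ≈ 132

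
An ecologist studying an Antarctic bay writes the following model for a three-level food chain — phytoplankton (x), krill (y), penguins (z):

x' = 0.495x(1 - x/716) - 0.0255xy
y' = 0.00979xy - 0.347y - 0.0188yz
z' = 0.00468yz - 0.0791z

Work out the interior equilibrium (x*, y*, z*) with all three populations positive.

From dz/dt = 0: 0.00468y* = 0.0791, so y* = 16.9.
From dx/dt = 0: 0.495(1 - x*/716) = 0.0255·16.9, giving x* = 716·(1 - 0.871) = 92.6.
From dy/dt = 0: 0.00979·92.6 - 0.347 = 0.0188z*, so z* = 0.559/0.0188 = 29.8.

x* ≈ 92.6, y* ≈ 16.9, z* ≈ 29.8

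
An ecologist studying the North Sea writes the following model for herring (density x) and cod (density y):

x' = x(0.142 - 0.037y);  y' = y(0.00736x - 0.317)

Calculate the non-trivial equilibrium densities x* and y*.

x* ≈ 43.1, y* ≈ 3.84

Set dy/dt = 0 with y > 0: 0.00736x - 0.317 = 0, so x* = 0.317/0.00736 = 43.1.
Set dx/dt = 0 with x > 0: 0.142 - 0.037y = 0, so y* = 0.142/0.037 = 3.84.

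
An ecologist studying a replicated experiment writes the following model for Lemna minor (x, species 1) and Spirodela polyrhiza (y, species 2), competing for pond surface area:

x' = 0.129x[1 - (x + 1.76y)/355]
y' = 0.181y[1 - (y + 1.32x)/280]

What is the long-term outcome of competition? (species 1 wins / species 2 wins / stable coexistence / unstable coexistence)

unstable coexistence (outcome depends on initial conditions)

Compare the nullcline intercepts: K1/α12 = 355/1.76 = 202 < K2 = 280; K2/α21 = 280/1.32 = 212 < K1 = 355.
Since both are reversed, neither can invade when rare; the interior point is a saddle.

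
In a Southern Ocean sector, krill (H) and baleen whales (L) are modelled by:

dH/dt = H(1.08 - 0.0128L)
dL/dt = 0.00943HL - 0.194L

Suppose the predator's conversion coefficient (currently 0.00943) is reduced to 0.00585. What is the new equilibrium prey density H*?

At the interior fixed point, setting dL/dt = 0 with L > 0 fixes H* = (predator death rate)/(HL coefficient) — independent of the other coefficients.
With the change, H* = 0.194/0.00585 = 33.2; it rises from 20.6.

H* ≈ 33.2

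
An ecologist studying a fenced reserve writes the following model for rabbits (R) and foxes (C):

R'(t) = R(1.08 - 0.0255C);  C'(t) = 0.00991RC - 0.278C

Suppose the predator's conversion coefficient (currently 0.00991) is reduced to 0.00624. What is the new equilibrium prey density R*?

R* ≈ 44.6

At the interior fixed point, setting dC/dt = 0 with C > 0 fixes R* = (predator death rate)/(RC coefficient) — independent of the other coefficients.
With the change, R* = 0.278/0.00624 = 44.6; it rises from 28.1.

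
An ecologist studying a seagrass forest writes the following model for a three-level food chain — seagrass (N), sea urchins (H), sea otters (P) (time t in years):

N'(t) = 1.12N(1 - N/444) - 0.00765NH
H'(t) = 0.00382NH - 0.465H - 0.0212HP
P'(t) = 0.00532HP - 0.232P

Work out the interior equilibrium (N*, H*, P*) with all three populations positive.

From dP/dt = 0: 0.00532H* = 0.232, so H* = 43.6.
From dN/dt = 0: 1.12(1 - N*/444) = 0.00765·43.6, giving N* = 444·(1 - 0.298) = 312.
From dH/dt = 0: 0.00382·312 - 0.465 = 0.0212P*, so P* = 0.726/0.0212 = 34.2.

N* ≈ 312, H* ≈ 43.6, P* ≈ 34.2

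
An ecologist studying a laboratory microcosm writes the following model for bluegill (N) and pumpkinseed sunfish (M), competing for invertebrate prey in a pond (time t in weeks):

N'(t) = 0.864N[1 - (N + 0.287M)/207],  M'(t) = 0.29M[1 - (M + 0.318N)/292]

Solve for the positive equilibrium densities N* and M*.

N* ≈ 136, M* ≈ 249

Setting both brackets to zero gives the nullclines N + 0.287M = 207 and 0.318N + M = 292.
Substituting M = 292 - 0.318N into the first: N(1 - 0.287·0.318) = 207 - 0.287·292.
So N* = 123/0.909 = 136, and then M* = 292 - 0.318·136 = 249.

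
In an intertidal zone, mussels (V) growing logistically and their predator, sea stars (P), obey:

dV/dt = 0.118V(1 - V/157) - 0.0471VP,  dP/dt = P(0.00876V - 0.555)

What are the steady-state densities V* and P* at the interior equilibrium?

V* ≈ 63.4, P* ≈ 1.49

From dP/dt = 0 with P > 0: 0.00876V* = 0.555, so V* = 63.4.
Substitute into dV/dt = 0: 0.118(1 - 63.4/157) = 0.0471P*.
The bracket is 0.596, giving P* = 0.0704/0.0471 = 1.49.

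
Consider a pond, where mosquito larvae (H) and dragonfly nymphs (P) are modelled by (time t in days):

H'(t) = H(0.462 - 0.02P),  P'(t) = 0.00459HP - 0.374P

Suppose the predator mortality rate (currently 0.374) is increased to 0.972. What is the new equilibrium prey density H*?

At the interior fixed point, setting dP/dt = 0 with P > 0 fixes H* = (predator death rate)/(HP coefficient) — independent of the other coefficients.
With the change, H* = 0.972/0.00459 = 212; it rises from 81.5.

H* ≈ 212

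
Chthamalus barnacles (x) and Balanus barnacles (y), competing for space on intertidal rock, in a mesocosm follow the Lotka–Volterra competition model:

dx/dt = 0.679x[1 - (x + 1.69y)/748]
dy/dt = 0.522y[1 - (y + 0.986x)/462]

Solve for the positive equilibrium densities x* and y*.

Setting both brackets to zero gives the nullclines x + 1.69y = 748 and 0.986x + y = 462.
Substituting y = 462 - 0.986x into the first: x(1 - 1.69·0.986) = 748 - 1.69·462.
So x* = -32.8/-0.666 = 49.2, and then y* = 462 - 0.986·49.2 = 413.

x* ≈ 49.2, y* ≈ 413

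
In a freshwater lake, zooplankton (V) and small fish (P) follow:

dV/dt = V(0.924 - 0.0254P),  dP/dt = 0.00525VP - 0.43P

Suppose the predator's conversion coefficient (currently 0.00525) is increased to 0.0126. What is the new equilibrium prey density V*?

At the interior fixed point, setting dP/dt = 0 with P > 0 fixes V* = (predator death rate)/(VP coefficient) — independent of the other coefficients.
With the change, V* = 0.43/0.0126 = 34.1; it falls from 81.9.

V* ≈ 34.1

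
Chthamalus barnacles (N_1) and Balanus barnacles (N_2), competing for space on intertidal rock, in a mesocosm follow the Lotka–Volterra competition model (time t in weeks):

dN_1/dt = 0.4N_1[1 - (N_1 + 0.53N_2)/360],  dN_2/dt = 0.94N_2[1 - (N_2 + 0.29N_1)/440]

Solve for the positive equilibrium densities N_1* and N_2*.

N_1* ≈ 150, N_2* ≈ 397

Setting both brackets to zero gives the nullclines N_1 + 0.53N_2 = 360 and 0.29N_1 + N_2 = 440.
Substituting N_2 = 440 - 0.29N_1 into the first: N_1(1 - 0.53·0.29) = 360 - 0.53·440.
So N_1* = 127/0.846 = 150, and then N_2* = 440 - 0.29·150 = 397.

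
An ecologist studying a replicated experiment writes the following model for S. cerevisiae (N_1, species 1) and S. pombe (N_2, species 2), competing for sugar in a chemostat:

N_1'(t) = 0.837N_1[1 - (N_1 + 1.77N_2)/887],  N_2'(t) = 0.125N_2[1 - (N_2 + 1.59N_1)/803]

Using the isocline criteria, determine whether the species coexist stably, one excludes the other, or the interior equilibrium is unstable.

unstable coexistence (outcome depends on initial conditions)

Compare the nullcline intercepts: K1/α12 = 887/1.77 = 501 < K2 = 803; K2/α21 = 803/1.59 = 505 < K1 = 887.
Since both are reversed, neither can invade when rare; the interior point is a saddle.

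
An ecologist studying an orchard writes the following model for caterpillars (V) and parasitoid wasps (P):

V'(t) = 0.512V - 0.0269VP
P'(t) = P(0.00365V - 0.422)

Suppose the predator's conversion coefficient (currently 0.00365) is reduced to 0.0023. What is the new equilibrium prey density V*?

V* ≈ 183

At the interior fixed point, setting dP/dt = 0 with P > 0 fixes V* = (predator death rate)/(VP coefficient) — independent of the other coefficients.
With the change, V* = 0.422/0.0023 = 183; it rises from 116.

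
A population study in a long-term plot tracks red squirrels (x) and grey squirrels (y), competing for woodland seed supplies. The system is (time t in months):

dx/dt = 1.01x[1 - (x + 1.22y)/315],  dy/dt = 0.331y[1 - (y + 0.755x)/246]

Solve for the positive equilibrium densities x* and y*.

Setting both brackets to zero gives the nullclines x + 1.22y = 315 and 0.755x + y = 246.
Substituting y = 246 - 0.755x into the first: x(1 - 1.22·0.755) = 315 - 1.22·246.
So x* = 14.9/0.0789 = 189, and then y* = 246 - 0.755·189 = 104.

x* ≈ 189, y* ≈ 104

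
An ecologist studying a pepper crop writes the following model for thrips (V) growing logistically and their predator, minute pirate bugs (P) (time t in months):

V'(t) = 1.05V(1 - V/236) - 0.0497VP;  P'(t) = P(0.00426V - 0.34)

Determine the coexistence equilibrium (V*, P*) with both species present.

From dP/dt = 0 with P > 0: 0.00426V* = 0.34, so V* = 79.8.
Substitute into dV/dt = 0: 1.05(1 - 79.8/236) = 0.0497P*.
The bracket is 0.662, giving P* = 0.695/0.0497 = 14.

V* ≈ 79.8, P* ≈ 14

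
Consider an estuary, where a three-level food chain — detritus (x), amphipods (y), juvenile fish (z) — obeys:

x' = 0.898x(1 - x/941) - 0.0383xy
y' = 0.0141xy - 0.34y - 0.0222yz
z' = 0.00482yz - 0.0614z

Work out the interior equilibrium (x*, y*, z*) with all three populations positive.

From dz/dt = 0: 0.00482y* = 0.0614, so y* = 12.7.
From dx/dt = 0: 0.898(1 - x*/941) = 0.0383·12.7, giving x* = 941·(1 - 0.543) = 430.
From dy/dt = 0: 0.0141·430 - 0.34 = 0.0222z*, so z* = 5.72/0.0222 = 258.

x* ≈ 430, y* ≈ 12.7, z* ≈ 258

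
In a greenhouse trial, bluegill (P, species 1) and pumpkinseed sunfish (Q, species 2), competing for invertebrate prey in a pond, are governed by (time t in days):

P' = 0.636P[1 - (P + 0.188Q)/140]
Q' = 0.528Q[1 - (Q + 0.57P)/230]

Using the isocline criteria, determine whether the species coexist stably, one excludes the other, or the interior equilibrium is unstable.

Compare the nullcline intercepts: K1/α12 = 140/0.188 = 745 > K2 = 230; K2/α21 = 230/0.57 = 404 > K1 = 140.
Since both inequalities hold, each species can invade when rare, so the interior equilibrium is stable.

stable coexistence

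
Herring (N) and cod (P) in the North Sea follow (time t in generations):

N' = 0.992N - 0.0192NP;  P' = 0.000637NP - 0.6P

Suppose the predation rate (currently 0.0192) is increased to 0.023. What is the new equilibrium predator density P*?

At the interior fixed point, setting dN/dt = 0 with N > 0 fixes P* = (prey growth rate)/(NP coefficient) — independent of the other coefficients.
With the change, P* = 0.992/0.023 = 43.1; it falls from 51.7.

P* ≈ 43.1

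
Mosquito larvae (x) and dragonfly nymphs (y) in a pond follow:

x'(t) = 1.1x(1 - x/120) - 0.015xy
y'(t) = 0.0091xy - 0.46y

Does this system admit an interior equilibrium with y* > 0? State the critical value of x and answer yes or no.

The predator equation gives dy/dt > 0 only when x > 0.46/0.0091 = 50.5.
Without the predator, x → K = 120. Since 120 > 50.5, the predator can invade and persist.

Threshold x = 50.5; K > 50.5, so yes, the predator persists.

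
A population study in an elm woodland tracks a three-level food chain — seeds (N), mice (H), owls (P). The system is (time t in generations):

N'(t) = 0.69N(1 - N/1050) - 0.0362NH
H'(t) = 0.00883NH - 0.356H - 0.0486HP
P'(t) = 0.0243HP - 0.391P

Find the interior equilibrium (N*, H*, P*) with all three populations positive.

N* ≈ 164, H* ≈ 16.1, P* ≈ 22.4

From dP/dt = 0: 0.0243H* = 0.391, so H* = 16.1.
From dN/dt = 0: 0.69(1 - N*/1050) = 0.0362·16.1, giving N* = 1050·(1 - 0.844) = 164.
From dH/dt = 0: 0.00883·164 - 0.356 = 0.0486P*, so P* = 1.09/0.0486 = 22.4.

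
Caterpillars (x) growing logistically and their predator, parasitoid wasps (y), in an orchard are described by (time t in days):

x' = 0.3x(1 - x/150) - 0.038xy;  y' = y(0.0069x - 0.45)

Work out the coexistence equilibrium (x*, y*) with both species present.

From dy/dt = 0 with y > 0: 0.0069x* = 0.45, so x* = 65.2.
Substitute into dx/dt = 0: 0.3(1 - 65.2/150) = 0.038y*.
The bracket is 0.565, giving y* = 0.17/0.038 = 4.46.

x* ≈ 65.2, y* ≈ 4.46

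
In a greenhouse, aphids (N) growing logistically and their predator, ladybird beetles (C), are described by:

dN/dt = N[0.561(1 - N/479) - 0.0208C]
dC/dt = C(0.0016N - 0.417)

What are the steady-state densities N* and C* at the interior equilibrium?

From dC/dt = 0 with C > 0: 0.0016N* = 0.417, so N* = 261.
Substitute into dN/dt = 0: 0.561(1 - 261/479) = 0.0208C*.
The bracket is 0.456, giving C* = 0.256/0.0208 = 12.3.

N* ≈ 261, C* ≈ 12.3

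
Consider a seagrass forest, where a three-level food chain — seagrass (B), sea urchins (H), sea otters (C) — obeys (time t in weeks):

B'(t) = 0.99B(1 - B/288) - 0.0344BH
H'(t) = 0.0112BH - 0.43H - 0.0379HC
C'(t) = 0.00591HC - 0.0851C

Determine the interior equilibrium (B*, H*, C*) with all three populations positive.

B* ≈ 144, H* ≈ 14.4, C* ≈ 31.2

From dC/dt = 0: 0.00591H* = 0.0851, so H* = 14.4.
From dB/dt = 0: 0.99(1 - B*/288) = 0.0344·14.4, giving B* = 288·(1 - 0.5) = 144.
From dH/dt = 0: 0.0112·144 - 0.43 = 0.0379C*, so C* = 1.18/0.0379 = 31.2.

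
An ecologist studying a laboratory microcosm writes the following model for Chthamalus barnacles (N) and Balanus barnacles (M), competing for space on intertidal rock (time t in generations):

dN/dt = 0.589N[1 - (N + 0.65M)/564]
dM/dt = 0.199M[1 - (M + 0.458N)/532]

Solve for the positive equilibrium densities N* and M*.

Setting both brackets to zero gives the nullclines N + 0.65M = 564 and 0.458N + M = 532.
Substituting M = 532 - 0.458N into the first: N(1 - 0.65·0.458) = 564 - 0.65·532.
So N* = 218/0.702 = 311, and then M* = 532 - 0.458·311 = 390.

N* ≈ 311, M* ≈ 390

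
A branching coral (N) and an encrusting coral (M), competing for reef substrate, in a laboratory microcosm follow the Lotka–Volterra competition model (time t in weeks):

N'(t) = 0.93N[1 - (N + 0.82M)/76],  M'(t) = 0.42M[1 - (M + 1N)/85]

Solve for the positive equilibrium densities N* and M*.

N* ≈ 35, M* ≈ 50

Setting both brackets to zero gives the nullclines N + 0.82M = 76 and 1N + M = 85.
Substituting M = 85 - 1N into the first: N(1 - 0.82·1) = 76 - 0.82·85.
So N* = 6.3/0.18 = 35, and then M* = 85 - 1·35 = 50.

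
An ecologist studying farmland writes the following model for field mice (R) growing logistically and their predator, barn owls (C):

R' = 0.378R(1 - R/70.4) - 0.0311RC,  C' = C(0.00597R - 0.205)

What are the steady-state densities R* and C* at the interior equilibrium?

R* ≈ 34.3, C* ≈ 6.23

From dC/dt = 0 with C > 0: 0.00597R* = 0.205, so R* = 34.3.
Substitute into dR/dt = 0: 0.378(1 - 34.3/70.4) = 0.0311C*.
The bracket is 0.512, giving C* = 0.194/0.0311 = 6.23.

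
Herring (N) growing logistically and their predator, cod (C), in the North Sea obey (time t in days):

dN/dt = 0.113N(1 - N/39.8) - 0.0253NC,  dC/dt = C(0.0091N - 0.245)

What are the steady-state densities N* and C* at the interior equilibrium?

N* ≈ 26.9, C* ≈ 1.45

From dC/dt = 0 with C > 0: 0.0091N* = 0.245, so N* = 26.9.
Substitute into dN/dt = 0: 0.113(1 - 26.9/39.8) = 0.0253C*.
The bracket is 0.324, giving C* = 0.0366/0.0253 = 1.45.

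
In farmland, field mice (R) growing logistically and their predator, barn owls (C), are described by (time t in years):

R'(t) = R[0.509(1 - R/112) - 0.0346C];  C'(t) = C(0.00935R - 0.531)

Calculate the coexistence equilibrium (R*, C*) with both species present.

R* ≈ 56.8, C* ≈ 7.25

From dC/dt = 0 with C > 0: 0.00935R* = 0.531, so R* = 56.8.
Substitute into dR/dt = 0: 0.509(1 - 56.8/112) = 0.0346C*.
The bracket is 0.493, giving C* = 0.251/0.0346 = 7.25.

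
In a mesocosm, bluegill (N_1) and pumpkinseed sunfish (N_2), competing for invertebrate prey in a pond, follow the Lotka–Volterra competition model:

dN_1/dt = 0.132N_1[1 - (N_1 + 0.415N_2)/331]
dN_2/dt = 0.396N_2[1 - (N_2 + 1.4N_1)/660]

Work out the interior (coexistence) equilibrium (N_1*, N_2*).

Setting both brackets to zero gives the nullclines N_1 + 0.415N_2 = 331 and 1.4N_1 + N_2 = 660.
Substituting N_2 = 660 - 1.4N_1 into the first: N_1(1 - 0.415·1.4) = 331 - 0.415·660.
So N_1* = 57.1/0.419 = 136, and then N_2* = 660 - 1.4·136 = 469.

N_1* ≈ 136, N_2* ≈ 469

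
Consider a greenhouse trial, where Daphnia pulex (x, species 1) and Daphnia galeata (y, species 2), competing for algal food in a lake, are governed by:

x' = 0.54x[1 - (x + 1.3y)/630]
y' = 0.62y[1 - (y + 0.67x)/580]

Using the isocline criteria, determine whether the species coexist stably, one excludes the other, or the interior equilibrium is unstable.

Compare the nullcline intercepts: K1/α12 = 630/1.3 = 485 < K2 = 580; K2/α21 = 580/0.67 = 866 > K1 = 630.
Since the inequalities point opposite ways, species 2 can invade but species 1 cannot.

species 2 excludes species 1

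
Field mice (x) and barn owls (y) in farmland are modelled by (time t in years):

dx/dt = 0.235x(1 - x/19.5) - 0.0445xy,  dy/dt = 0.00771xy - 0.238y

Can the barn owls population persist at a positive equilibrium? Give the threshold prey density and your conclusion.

The predator equation gives dy/dt > 0 only when x > 0.238/0.00771 = 30.9.
Without the predator, x → K = 19.5. Since 19.5 < 30.9, the predator cannot invade.

Threshold x = 30.9; K < 30.9, so no, the predator goes extinct.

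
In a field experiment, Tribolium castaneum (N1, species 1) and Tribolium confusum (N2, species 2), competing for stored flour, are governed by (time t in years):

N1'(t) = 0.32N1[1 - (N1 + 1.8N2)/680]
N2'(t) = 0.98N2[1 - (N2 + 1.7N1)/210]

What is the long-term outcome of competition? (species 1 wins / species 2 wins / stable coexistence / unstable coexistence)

species 1 excludes species 2

Compare the nullcline intercepts: K1/α12 = 680/1.8 = 378 > K2 = 210; K2/α21 = 210/1.7 = 124 < K1 = 680.
Since the inequalities point opposite ways, species 1 can invade but species 2 cannot.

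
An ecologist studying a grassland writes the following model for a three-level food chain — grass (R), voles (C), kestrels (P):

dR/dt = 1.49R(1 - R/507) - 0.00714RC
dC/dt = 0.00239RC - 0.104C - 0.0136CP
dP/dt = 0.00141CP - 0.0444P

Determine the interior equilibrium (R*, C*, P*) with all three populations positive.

R* ≈ 430, C* ≈ 31.5, P* ≈ 68

From dP/dt = 0: 0.00141C* = 0.0444, so C* = 31.5.
From dR/dt = 0: 1.49(1 - R*/507) = 0.00714·31.5, giving R* = 507·(1 - 0.151) = 430.
From dC/dt = 0: 0.00239·430 - 0.104 = 0.0136P*, so P* = 0.925/0.0136 = 68.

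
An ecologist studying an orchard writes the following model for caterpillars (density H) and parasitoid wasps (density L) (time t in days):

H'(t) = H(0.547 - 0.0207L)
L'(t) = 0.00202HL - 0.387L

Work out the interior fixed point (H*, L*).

H* ≈ 192, L* ≈ 26.4

Set dL/dt = 0 with L > 0: 0.00202H - 0.387 = 0, so H* = 0.387/0.00202 = 192.
Set dH/dt = 0 with H > 0: 0.547 - 0.0207L = 0, so L* = 0.547/0.0207 = 26.4.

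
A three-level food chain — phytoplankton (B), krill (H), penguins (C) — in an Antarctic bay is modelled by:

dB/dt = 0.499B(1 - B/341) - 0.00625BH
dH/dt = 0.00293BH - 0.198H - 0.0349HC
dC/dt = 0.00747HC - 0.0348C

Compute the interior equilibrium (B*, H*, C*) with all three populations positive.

B* ≈ 321, H* ≈ 4.66, C* ≈ 21.3

From dC/dt = 0: 0.00747H* = 0.0348, so H* = 4.66.
From dB/dt = 0: 0.499(1 - B*/341) = 0.00625·4.66, giving B* = 341·(1 - 0.0583) = 321.
From dH/dt = 0: 0.00293·321 - 0.198 = 0.0349C*, so C* = 0.743/0.0349 = 21.3.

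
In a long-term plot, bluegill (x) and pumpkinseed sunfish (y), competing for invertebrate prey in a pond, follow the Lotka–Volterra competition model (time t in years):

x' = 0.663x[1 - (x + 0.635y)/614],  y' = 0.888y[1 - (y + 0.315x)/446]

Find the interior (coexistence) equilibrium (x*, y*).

Setting both brackets to zero gives the nullclines x + 0.635y = 614 and 0.315x + y = 446.
Substituting y = 446 - 0.315x into the first: x(1 - 0.635·0.315) = 614 - 0.635·446.
So x* = 331/0.8 = 414, and then y* = 446 - 0.315·414 = 316.

x* ≈ 414, y* ≈ 316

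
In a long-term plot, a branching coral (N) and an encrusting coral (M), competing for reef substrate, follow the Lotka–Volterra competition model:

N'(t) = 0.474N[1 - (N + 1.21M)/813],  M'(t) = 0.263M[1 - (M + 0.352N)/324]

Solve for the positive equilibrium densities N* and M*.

Setting both brackets to zero gives the nullclines N + 1.21M = 813 and 0.352N + M = 324.
Substituting M = 324 - 0.352N into the first: N(1 - 1.21·0.352) = 813 - 1.21·324.
So N* = 421/0.574 = 733, and then M* = 324 - 0.352·733 = 65.9.

N* ≈ 733, M* ≈ 65.9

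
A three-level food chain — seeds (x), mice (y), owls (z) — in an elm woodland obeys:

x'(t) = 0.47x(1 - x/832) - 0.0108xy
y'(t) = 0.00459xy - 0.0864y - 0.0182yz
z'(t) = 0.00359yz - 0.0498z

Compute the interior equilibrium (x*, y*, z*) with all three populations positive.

x* ≈ 567, y* ≈ 13.9, z* ≈ 138

From dz/dt = 0: 0.00359y* = 0.0498, so y* = 13.9.
From dx/dt = 0: 0.47(1 - x*/832) = 0.0108·13.9, giving x* = 832·(1 - 0.319) = 567.
From dy/dt = 0: 0.00459·567 - 0.0864 = 0.0182z*, so z* = 2.52/0.0182 = 138.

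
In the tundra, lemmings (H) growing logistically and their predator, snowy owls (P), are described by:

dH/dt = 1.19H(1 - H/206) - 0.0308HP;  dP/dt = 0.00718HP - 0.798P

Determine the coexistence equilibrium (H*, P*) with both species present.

H* ≈ 111, P* ≈ 17.8

From dP/dt = 0 with P > 0: 0.00718H* = 0.798, so H* = 111.
Substitute into dH/dt = 0: 1.19(1 - 111/206) = 0.0308P*.
The bracket is 0.46, giving P* = 0.548/0.0308 = 17.8.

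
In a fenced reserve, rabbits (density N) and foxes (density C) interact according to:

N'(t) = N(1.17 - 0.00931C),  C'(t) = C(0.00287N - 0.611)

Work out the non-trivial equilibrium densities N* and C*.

N* ≈ 213, C* ≈ 126

Set dC/dt = 0 with C > 0: 0.00287N - 0.611 = 0, so N* = 0.611/0.00287 = 213.
Set dN/dt = 0 with N > 0: 1.17 - 0.00931C = 0, so C* = 1.17/0.00931 = 126.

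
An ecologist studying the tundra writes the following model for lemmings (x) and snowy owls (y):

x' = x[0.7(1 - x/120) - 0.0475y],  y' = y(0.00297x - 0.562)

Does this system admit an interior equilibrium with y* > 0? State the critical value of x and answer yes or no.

Threshold x = 189; K < 189, so no, the predator goes extinct.

The predator equation gives dy/dt > 0 only when x > 0.562/0.00297 = 189.
Without the predator, x → K = 120. Since 120 < 189, the predator cannot invade.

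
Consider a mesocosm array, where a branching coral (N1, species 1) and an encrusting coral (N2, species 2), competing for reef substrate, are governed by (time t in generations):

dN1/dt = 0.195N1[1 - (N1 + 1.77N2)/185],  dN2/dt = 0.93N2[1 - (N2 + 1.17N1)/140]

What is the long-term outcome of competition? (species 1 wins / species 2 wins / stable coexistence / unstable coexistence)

Compare the nullcline intercepts: K1/α12 = 185/1.77 = 105 < K2 = 140; K2/α21 = 140/1.17 = 120 < K1 = 185.
Since both are reversed, neither can invade when rare; the interior point is a saddle.

unstable coexistence (outcome depends on initial conditions)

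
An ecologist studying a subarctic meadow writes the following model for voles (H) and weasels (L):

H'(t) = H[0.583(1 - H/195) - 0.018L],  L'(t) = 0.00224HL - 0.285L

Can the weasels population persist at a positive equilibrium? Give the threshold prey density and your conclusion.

Threshold H = 127; K > 127, so yes, the predator persists.

The predator equation gives dL/dt > 0 only when H > 0.285/0.00224 = 127.
Without the predator, H → K = 195. Since 195 > 127, the predator can invade and persist.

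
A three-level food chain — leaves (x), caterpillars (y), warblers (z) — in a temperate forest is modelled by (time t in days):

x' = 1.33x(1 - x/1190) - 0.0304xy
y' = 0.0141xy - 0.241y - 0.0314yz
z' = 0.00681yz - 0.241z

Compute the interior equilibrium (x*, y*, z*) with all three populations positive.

From dz/dt = 0: 0.00681y* = 0.241, so y* = 35.4.
From dx/dt = 0: 1.33(1 - x*/1190) = 0.0304·35.4, giving x* = 1190·(1 - 0.809) = 227.
From dy/dt = 0: 0.0141·227 - 0.241 = 0.0314z*, so z* = 2.97/0.0314 = 94.4.

x* ≈ 227, y* ≈ 35.4, z* ≈ 94.4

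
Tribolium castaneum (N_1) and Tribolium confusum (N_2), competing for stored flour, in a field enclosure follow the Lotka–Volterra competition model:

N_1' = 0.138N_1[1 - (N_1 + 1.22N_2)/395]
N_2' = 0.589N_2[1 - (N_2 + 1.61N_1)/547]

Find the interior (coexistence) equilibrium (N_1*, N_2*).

Setting both brackets to zero gives the nullclines N_1 + 1.22N_2 = 395 and 1.61N_1 + N_2 = 547.
Substituting N_2 = 547 - 1.61N_1 into the first: N_1(1 - 1.22·1.61) = 395 - 1.22·547.
So N_1* = -272/-0.964 = 282, and then N_2* = 547 - 1.61·282 = 92.3.

N_1* ≈ 282, N_2* ≈ 92.3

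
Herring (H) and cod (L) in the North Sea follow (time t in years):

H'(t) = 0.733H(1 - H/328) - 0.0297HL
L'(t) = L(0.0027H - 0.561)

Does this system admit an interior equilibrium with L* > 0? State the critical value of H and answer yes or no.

The predator equation gives dL/dt > 0 only when H > 0.561/0.0027 = 208.
Without the predator, H → K = 328. Since 328 > 208, the predator can invade and persist.

Threshold H = 208; K > 208, so yes, the predator persists.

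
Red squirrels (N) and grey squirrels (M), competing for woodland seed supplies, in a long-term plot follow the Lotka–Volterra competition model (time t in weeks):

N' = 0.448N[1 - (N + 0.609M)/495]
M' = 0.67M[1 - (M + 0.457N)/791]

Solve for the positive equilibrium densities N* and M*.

Setting both brackets to zero gives the nullclines N + 0.609M = 495 and 0.457N + M = 791.
Substituting M = 791 - 0.457N into the first: N(1 - 0.609·0.457) = 495 - 0.609·791.
So N* = 13.3/0.722 = 18.4, and then M* = 791 - 0.457·18.4 = 783.

N* ≈ 18.4, M* ≈ 783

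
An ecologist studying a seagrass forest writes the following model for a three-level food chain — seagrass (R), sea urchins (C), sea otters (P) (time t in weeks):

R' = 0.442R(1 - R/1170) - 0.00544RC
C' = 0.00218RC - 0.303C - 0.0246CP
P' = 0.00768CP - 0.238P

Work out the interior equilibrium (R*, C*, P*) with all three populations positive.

From dP/dt = 0: 0.00768C* = 0.238, so C* = 31.
From dR/dt = 0: 0.442(1 - R*/1170) = 0.00544·31, giving R* = 1170·(1 - 0.381) = 724.
From dC/dt = 0: 0.00218·724 - 0.303 = 0.0246P*, so P* = 1.27/0.0246 = 51.8.

R* ≈ 724, C* ≈ 31, P* ≈ 51.8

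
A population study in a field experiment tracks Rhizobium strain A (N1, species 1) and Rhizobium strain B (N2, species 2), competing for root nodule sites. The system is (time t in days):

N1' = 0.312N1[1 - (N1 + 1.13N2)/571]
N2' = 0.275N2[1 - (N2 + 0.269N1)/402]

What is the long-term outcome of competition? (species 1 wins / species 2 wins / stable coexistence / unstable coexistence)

Compare the nullcline intercepts: K1/α12 = 571/1.13 = 505 > K2 = 402; K2/α21 = 402/0.269 = 1490 > K1 = 571.
Since both inequalities hold, each species can invade when rare, so the interior equilibrium is stable.

stable coexistence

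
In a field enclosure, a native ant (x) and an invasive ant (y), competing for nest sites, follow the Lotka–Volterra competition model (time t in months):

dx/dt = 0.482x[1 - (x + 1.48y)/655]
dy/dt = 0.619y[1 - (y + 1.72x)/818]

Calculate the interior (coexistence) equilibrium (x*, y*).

Setting both brackets to zero gives the nullclines x + 1.48y = 655 and 1.72x + y = 818.
Substituting y = 818 - 1.72x into the first: x(1 - 1.48·1.72) = 655 - 1.48·818.
So x* = -556/-1.55 = 359, and then y* = 818 - 1.72·359 = 200.

x* ≈ 359, y* ≈ 200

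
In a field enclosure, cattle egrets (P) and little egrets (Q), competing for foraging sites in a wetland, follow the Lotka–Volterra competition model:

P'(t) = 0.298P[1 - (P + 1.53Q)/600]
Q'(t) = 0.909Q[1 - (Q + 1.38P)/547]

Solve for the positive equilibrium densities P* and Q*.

P* ≈ 213, Q* ≈ 253

Setting both brackets to zero gives the nullclines P + 1.53Q = 600 and 1.38P + Q = 547.
Substituting Q = 547 - 1.38P into the first: P(1 - 1.53·1.38) = 600 - 1.53·547.
So P* = -237/-1.11 = 213, and then Q* = 547 - 1.38·213 = 253.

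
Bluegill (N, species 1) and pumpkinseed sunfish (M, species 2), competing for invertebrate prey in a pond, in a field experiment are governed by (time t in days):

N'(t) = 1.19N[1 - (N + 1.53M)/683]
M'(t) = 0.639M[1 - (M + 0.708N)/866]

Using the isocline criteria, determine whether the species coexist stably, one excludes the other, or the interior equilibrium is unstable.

species 2 excludes species 1

Compare the nullcline intercepts: K1/α12 = 683/1.53 = 446 < K2 = 866; K2/α21 = 866/0.708 = 1220 > K1 = 683.
Since the inequalities point opposite ways, species 2 can invade but species 1 cannot.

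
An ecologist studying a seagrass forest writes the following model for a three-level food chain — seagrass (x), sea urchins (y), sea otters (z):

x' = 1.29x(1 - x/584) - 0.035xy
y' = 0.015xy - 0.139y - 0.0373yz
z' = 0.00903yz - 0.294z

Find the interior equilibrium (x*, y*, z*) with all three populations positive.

x* ≈ 68.1, y* ≈ 32.6, z* ≈ 23.7

From dz/dt = 0: 0.00903y* = 0.294, so y* = 32.6.
From dx/dt = 0: 1.29(1 - x*/584) = 0.035·32.6, giving x* = 584·(1 - 0.883) = 68.1.
From dy/dt = 0: 0.015·68.1 - 0.139 = 0.0373z*, so z* = 0.883/0.0373 = 23.7.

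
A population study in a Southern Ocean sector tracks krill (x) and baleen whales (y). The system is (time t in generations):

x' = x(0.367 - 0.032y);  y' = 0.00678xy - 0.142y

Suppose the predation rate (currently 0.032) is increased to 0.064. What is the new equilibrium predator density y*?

y* ≈ 5.73

At the interior fixed point, setting dx/dt = 0 with x > 0 fixes y* = (prey growth rate)/(xy coefficient) — independent of the other coefficients.
With the change, y* = 0.367/0.064 = 5.73; it falls from 11.5.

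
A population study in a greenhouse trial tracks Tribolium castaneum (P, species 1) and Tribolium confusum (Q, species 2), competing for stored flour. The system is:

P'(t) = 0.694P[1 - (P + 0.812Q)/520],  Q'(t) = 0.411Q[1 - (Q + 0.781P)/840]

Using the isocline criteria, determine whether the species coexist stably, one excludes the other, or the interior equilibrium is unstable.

Compare the nullcline intercepts: K1/α12 = 520/0.812 = 640 < K2 = 840; K2/α21 = 840/0.781 = 1080 > K1 = 520.
Since the inequalities point opposite ways, species 2 can invade but species 1 cannot.

species 2 excludes species 1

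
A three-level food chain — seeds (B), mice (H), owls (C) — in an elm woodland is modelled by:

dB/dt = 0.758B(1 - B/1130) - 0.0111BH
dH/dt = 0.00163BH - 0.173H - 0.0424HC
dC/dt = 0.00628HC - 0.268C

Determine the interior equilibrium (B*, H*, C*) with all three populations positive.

From dC/dt = 0: 0.00628H* = 0.268, so H* = 42.7.
From dB/dt = 0: 0.758(1 - B*/1130) = 0.0111·42.7, giving B* = 1130·(1 - 0.625) = 424.
From dH/dt = 0: 0.00163·424 - 0.173 = 0.0424C*, so C* = 0.518/0.0424 = 12.2.

B* ≈ 424, H* ≈ 42.7, C* ≈ 12.2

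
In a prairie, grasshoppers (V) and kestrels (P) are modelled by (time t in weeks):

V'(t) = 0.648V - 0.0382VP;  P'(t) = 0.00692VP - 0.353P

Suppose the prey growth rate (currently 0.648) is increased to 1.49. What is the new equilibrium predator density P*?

P* ≈ 39

At the interior fixed point, setting dV/dt = 0 with V > 0 fixes P* = (prey growth rate)/(VP coefficient) — independent of the other coefficients.
With the change, P* = 1.49/0.0382 = 39; it rises from 17.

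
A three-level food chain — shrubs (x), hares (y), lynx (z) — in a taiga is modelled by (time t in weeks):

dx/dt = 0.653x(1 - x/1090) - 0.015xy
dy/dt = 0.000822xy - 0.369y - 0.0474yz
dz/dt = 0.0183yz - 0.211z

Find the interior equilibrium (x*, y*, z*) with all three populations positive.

From dz/dt = 0: 0.0183y* = 0.211, so y* = 11.5.
From dx/dt = 0: 0.653(1 - x*/1090) = 0.015·11.5, giving x* = 1090·(1 - 0.265) = 801.
From dy/dt = 0: 0.000822·801 - 0.369 = 0.0474z*, so z* = 0.29/0.0474 = 6.11.

x* ≈ 801, y* ≈ 11.5, z* ≈ 6.11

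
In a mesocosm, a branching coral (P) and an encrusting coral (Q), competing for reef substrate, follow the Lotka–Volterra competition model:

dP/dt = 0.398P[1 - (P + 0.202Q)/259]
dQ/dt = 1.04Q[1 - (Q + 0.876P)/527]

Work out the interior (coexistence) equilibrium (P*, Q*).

P* ≈ 185, Q* ≈ 365

Setting both brackets to zero gives the nullclines P + 0.202Q = 259 and 0.876P + Q = 527.
Substituting Q = 527 - 0.876P into the first: P(1 - 0.202·0.876) = 259 - 0.202·527.
So P* = 153/0.823 = 185, and then Q* = 527 - 0.876·185 = 365.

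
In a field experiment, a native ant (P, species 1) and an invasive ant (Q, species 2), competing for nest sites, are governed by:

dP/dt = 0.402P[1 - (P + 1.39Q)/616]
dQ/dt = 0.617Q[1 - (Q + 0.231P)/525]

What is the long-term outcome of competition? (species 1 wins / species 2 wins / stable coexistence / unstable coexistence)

Compare the nullcline intercepts: K1/α12 = 616/1.39 = 443 < K2 = 525; K2/α21 = 525/0.231 = 2270 > K1 = 616.
Since the inequalities point opposite ways, species 2 can invade but species 1 cannot.

species 2 excludes species 1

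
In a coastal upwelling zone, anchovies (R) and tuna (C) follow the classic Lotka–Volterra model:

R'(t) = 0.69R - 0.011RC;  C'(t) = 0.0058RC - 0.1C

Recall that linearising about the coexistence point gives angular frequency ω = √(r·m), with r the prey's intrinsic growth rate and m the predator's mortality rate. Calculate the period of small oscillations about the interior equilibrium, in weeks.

Here r = 0.69 and m = 0.1, so r·m = 0.069.
ω = √0.069 = 0.263 per week, hence T = 2π/ω ≈ 23.9 weeks.

T ≈ 23.9 weeks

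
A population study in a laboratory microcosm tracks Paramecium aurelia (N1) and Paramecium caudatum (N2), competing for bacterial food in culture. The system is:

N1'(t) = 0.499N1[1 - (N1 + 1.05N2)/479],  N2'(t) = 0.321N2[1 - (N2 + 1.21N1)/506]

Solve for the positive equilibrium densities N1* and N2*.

Setting both brackets to zero gives the nullclines N1 + 1.05N2 = 479 and 1.21N1 + N2 = 506.
Substituting N2 = 506 - 1.21N1 into the first: N1(1 - 1.05·1.21) = 479 - 1.05·506.
So N1* = -52.3/-0.27 = 193, and then N2* = 506 - 1.21·193 = 272.

N1* ≈ 193, N2* ≈ 272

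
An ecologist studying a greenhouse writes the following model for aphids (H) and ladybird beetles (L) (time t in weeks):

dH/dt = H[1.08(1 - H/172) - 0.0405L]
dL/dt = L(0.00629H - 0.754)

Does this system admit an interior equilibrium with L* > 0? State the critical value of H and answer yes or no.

Threshold H = 120; K > 120, so yes, the predator persists.

The predator equation gives dL/dt > 0 only when H > 0.754/0.00629 = 120.
Without the predator, H → K = 172. Since 172 > 120, the predator can invade and persist.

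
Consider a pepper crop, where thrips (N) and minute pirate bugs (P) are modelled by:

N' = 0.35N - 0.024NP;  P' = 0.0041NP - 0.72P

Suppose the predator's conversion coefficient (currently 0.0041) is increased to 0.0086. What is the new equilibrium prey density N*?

N* ≈ 83.7

At the interior fixed point, setting dP/dt = 0 with P > 0 fixes N* = (predator death rate)/(NP coefficient) — independent of the other coefficients.
With the change, N* = 0.72/0.0086 = 83.7; it falls from 176.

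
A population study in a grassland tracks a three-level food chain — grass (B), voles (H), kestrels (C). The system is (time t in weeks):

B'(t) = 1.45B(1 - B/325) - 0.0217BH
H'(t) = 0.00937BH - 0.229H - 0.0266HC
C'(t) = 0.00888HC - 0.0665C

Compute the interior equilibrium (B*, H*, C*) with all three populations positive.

From dC/dt = 0: 0.00888H* = 0.0665, so H* = 7.49.
From dB/dt = 0: 1.45(1 - B*/325) = 0.0217·7.49, giving B* = 325·(1 - 0.112) = 289.
From dH/dt = 0: 0.00937·289 - 0.229 = 0.0266C*, so C* = 2.47/0.0266 = 93.

B* ≈ 289, H* ≈ 7.49, C* ≈ 93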